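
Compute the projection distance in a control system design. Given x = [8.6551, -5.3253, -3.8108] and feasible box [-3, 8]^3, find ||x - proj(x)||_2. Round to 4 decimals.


Project each component onto [-3, 8].
clip(8.6551) = 8.0, clip(-5.3253) = -3.0, clip(-3.8108) = -3.0
Projection = [8.0, -3.0, -3.0]
Squared diffs: [0.4292, 5.407, 0.6574]
Distance = sqrt(6.4936) = 2.5482


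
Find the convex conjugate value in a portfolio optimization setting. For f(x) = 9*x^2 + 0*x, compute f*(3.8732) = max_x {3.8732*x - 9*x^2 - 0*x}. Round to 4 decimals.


f*(y) = sup_x {y*x - a*x^2 - b*x} = sup_x {(y-b)*x - a*x^2}
FOC: (y - b) - 2a*x = 0 => x* = (y - b)/(2a)
x* = (3.8732 - 0)/(2*9) = 0.2152
f*(3.8732) = (y-b)^2/(4a) = (3.8732 - 0)^2/(4*9)
= 15.0017/36 = 0.4167


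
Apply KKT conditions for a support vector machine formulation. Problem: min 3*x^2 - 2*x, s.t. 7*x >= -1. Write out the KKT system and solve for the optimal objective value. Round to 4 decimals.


Step 1: Try lambda = 0 (constraint inactive).
Stationarity: 2*3*x - 2 = 0
x* = 2/(2*3) = 1/3 = 0.3333 (rounded; the exact value 1/3 is used below)
Check constraint: 7*0.3333 = 2.3331 >= -1 -- satisfied.
Step 2: Compute optimal value.
f(x*) = 3*(1/3)^2 - 2*(1/3) = -0.3333


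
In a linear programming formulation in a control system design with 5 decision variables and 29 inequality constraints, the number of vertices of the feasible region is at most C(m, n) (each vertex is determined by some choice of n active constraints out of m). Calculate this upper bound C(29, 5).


Each vertex corresponds to some choice of n active constraints out of m, so the number of vertices is at most C(m, n) = m! / (n!(m-n)!).
m = 29, n = 5
Numerator: 29 * 28 * 27 * 26 * 25
Denominator: 5! = 120
C(29, 5) = 118755


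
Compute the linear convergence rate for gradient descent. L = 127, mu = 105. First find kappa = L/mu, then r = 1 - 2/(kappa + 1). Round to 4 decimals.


Step 1: Compute the condition number.
kappa = L/mu = 127/105 = 1.2095
Step 2: Compute the convergence rate.
r = 1 - 2/(kappa + 1) = 1 - 2*mu/(L + mu) = (L - mu)/(L + mu) = 22/232 = 0.0948


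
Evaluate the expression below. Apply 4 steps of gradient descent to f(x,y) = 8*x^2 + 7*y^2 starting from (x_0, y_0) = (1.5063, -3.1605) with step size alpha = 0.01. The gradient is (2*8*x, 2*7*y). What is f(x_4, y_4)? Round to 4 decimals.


Gradient descent on f(x,y) = 8*x^2 + 7*y^2.
Starting point: (1.5063, -3.1605), alpha = 0.01
Step 1: grad_x = 2*8*1.5063 = 24.1008, grad_y = 2*7*-3.1605 = -44.247
  x_1 = 1.5063 - 0.01*24.1008 = 1.2653
  y_1 = -3.1605 - 0.01*-44.247 = -2.718
Step 2: grad_x = 2*8*1.2653 = 20.2447, grad_y = 2*7*-2.718 = -38.0524
  x_2 = 1.2653 - 0.01*20.2447 = 1.0628
  y_2 = -2.718 - 0.01*-38.0524 = -2.3375
Step 3: grad_x = 2*8*1.0628 = 17.0055, grad_y = 2*7*-2.3375 = -32.7251
  x_3 = 1.0628 - 0.01*17.0055 = 0.8928
  y_3 = -2.3375 - 0.01*-32.7251 = -2.0103
Step 4: grad_x = 2*8*0.8928 = 14.2846, grad_y = 2*7*-2.0103 = -28.1436
  x_4 = 0.8928 - 0.01*14.2846 = 0.7499
  y_4 = -2.0103 - 0.01*-28.1436 = -1.7288
f(0.7499, -1.7288) = 8*0.7499^2 + 7*(-1.7288)^2 = 25.421


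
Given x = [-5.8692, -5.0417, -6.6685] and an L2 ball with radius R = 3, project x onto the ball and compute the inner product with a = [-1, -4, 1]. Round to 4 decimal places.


Step 1: Compute ||x|| (intermediates to 6 decimals).
||x|| = sqrt((-5.8692)^2 + (-5.0417)^2 + (-6.6685)^2) = 10.214457
Step 2: Project.
Since ||x|| > R, scale = R/||x|| = 3/10.214457 = 0.293701, proj(x) = scale * x
proj(x) = [-1.72379, -1.480752, -1.958545]
Step 3: Dot product.
a^T * proj(x) = -1*(-1.72379) - 4*(-1.480752) + 1*(-1.958545) = 5.6883


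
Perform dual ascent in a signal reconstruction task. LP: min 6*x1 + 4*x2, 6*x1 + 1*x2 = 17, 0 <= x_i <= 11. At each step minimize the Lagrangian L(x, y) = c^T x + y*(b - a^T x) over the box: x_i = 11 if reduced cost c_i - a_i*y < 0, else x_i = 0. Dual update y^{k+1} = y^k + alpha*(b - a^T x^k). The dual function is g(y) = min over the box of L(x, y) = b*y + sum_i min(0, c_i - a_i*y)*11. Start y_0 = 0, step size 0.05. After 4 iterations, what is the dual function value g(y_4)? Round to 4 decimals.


Dual ascent for LP: min 6*x1 + 4*x2, 6*x1 + 1*x2 = 17, 0 <= x_i <= 11
Step 1: y^k = 0.0, reduced costs: (6.0, 4.0)
  x^k = (0.0, 0.0), subgradient = b - a^T x = 17.0
  y^{k+1} = 0.0 + 0.05*17.0 = 0.85
Step 2: y^k = 0.85, reduced costs: (0.9, 3.15)
  x^k = (0.0, 0.0), subgradient = b - a^T x = 17.0
  y^{k+1} = 0.85 + 0.05*17.0 = 1.7
Step 3: y^k = 1.7, reduced costs: (-4.2, 2.3)
  x^k = (11.0, 0.0), subgradient = b - a^T x = -49.0
  y^{k+1} = 1.7 + 0.05*-49.0 = -0.75
Step 4: y^k = -0.75, reduced costs: (10.5, 4.75)
  x^k = (0.0, 0.0), subgradient = b - a^T x = 17.0
  y^{k+1} = -0.75 + 0.05*17.0 = 0.1
Dual objective at y_4 = 0.1: reduced costs (5.4, 3.9), box minimizer x = (0.0, 0.0)
g(y_4) = b*y + (c1 - a1*y)*x1 + (c2 - a2*y)*x2 = 17*0.1 + 5.4*0.0 + 3.9*0.0 = 1.7 + 0.0 + 0.0 = 1.7


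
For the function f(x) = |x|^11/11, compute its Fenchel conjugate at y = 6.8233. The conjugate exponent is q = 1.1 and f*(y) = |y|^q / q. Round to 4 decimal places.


The conjugate exponent q satisfies 1/p + 1/q = 1.
p = 11, so q = 11/(11 - 1) = 1.1
|y|^q = 6.8233^1.1 = 8.2679
f*(6.8233) = 8.2679 / 1.1 = 7.5163


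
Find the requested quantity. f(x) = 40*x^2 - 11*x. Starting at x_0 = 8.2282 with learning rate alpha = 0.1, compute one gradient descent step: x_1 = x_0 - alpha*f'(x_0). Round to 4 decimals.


We compute the gradient at x_0 and apply the update.
f'(x) = 80*x - 11
f'(8.2282) = 80*8.2282 - 11 = 647.256
x_1 = 8.2282 - 0.1*647.256 = -56.4974


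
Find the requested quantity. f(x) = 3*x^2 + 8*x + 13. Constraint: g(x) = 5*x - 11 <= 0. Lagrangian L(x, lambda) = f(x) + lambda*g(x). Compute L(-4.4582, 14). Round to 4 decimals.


Step 1: Evaluate f(x).
f(-4.4582) = 3*(-4.4582)^2 + 8*(-4.4582) + 13 = 36.961
Step 2: Evaluate g(x).
g(-4.4582) = 5*-4.4582 - 11 = -33.291
Step 3: Compute Lagrangian.
L = 36.961 + 14*-33.291 = -429.113


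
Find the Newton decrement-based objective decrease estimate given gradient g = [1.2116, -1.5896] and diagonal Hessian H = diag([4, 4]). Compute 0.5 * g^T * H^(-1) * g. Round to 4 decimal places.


Step 1: H is diagonal, so H^(-1) * g = [0.3029, -0.3974].
Step 2: g^T H^(-1) g = sum_i g_i^2 / H_ii
  = (1.2116)^2/4 + (-1.5896)^2/4
  = 0.367 + 0.6317 = 0.9987
Step 3: Objective decrease = 0.5 * g^T H^(-1) g = 0.4994


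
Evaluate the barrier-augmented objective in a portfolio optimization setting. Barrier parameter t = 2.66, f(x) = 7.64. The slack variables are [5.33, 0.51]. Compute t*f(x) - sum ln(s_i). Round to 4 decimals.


Step 1: Compute log-barrier.
ln values: [1.6734, -0.6733]
phi = -(1.6734 - 0.6733) = -1.0
Step 2: Compute augmented objective.
t*f(x) = 2.66*7.64 = 20.3224
Total = 20.3224 - 1.0 = 19.3224


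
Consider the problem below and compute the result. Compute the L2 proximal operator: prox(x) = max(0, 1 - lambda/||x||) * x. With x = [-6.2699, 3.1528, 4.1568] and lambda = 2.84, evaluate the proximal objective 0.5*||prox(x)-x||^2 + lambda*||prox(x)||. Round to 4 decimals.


Step 1: Compute ||x||.
||x|| = 8.1566
Step 2: Compute scaling factor.
scale = max(0, 1 - 2.84/8.1566) = 0.6518
Step 3: prox(x) = [-4.0868, 2.055, 2.7095]
||prox(x)|| = 5.3166
Step 4: Proximal objective.
0.5*||prox-x||^2 = 4.0328
lambda*||prox|| = 15.0991
Total = 19.1321


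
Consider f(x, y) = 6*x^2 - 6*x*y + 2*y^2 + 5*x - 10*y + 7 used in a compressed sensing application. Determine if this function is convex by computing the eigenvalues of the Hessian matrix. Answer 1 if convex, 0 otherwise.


The Hessian of f(x,y) = 6*x^2 - 6*x*y + 2*y^2 + 5*x - 10*y + 7 is:
H = [[12, -6], [-6, 4]]
Trace = 12 + 4 = 16
Determinant = 12*4 - (-6)^2 = 12
Discriminant = (16)^2 - 4*12 = 208.0
Eigenvalues: lambda_1 = 0.7889, lambda_2 = 15.2111
The function is convex.

1


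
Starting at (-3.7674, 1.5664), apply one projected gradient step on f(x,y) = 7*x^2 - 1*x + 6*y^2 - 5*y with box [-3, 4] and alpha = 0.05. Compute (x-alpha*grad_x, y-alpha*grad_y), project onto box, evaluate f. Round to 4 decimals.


Step 1: Compute gradient at (-3.7674, 1.5664).
grad_x = 2*7*-3.7674 - 1 = -53.7436
grad_y = 2*6*1.5664 - 5 = 13.7968
Step 2: Gradient step.
x_raw = -3.7674 - 0.05*-53.7436 = -1.0802
y_raw = 1.5664 - 0.05*13.7968 = 0.8766
Step 3: Project onto [-3, 4].
x_proj = clip(-1.0802) = -1.0802
y_proj = clip(0.8766) = 0.8766
Step 4: Evaluate f.
f(-1.0802, 0.8766) = 9.4757


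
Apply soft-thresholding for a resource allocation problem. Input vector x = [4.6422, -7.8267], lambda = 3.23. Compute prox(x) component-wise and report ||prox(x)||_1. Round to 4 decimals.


Soft-thresholding with lambda = 3.23:
prox(4.6422) = sign(4.6422)*max(|4.6422| - 3.23, 0) = 1.4122
prox(-7.8267) = sign(-7.8267)*max(|-7.8267| - 3.23, 0) = -4.5967
prox(x) = [1.4122, -4.5967]
||prox(x)||_1 = 1.4122 + 4.5967 = 6.0089


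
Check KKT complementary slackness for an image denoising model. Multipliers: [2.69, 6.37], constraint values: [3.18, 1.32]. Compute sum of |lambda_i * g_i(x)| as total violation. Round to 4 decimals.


KKT complementary slackness check:
lambda_1 * g_1 = 2.69 * 3.18 = 8.5542
lambda_2 * g_2 = 6.37 * 1.32 = 8.4084
Total violation = 8.5542 + 8.4084 = 16.9626


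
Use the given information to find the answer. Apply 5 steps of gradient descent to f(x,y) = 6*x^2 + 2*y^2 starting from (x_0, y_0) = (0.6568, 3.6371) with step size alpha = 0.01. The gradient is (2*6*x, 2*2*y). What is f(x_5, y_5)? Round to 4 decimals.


Gradient descent on f(x,y) = 6*x^2 + 2*y^2.
Starting point: (0.6568, 3.6371), alpha = 0.01
Step 1: grad_x = 2*6*0.6568 = 7.8816, grad_y = 2*2*3.6371 = 14.5484
  x_1 = 0.6568 - 0.01*7.8816 = 0.578
  y_1 = 3.6371 - 0.01*14.5484 = 3.4916
Step 2: grad_x = 2*6*0.578 = 6.9358, grad_y = 2*2*3.4916 = 13.9665
  x_2 = 0.578 - 0.01*6.9358 = 0.5086
  y_2 = 3.4916 - 0.01*13.9665 = 3.352
Step 3: grad_x = 2*6*0.5086 = 6.1035, grad_y = 2*2*3.352 = 13.4078
  x_3 = 0.5086 - 0.01*6.1035 = 0.4476
  y_3 = 3.352 - 0.01*13.4078 = 3.2179
Step 4: grad_x = 2*6*0.4476 = 5.3711, grad_y = 2*2*3.2179 = 12.8715
  x_4 = 0.4476 - 0.01*5.3711 = 0.3939
  y_4 = 3.2179 - 0.01*12.8715 = 3.0892
Step 5: grad_x = 2*6*0.3939 = 4.7266, grad_y = 2*2*3.0892 = 12.3566
  x_5 = 0.3939 - 0.01*4.7266 = 0.3466
  y_5 = 3.0892 - 0.01*12.3566 = 2.9656
f(0.3466, 2.9656) = 6*0.3466^2 + 2*2.9656^2 = 18.3103


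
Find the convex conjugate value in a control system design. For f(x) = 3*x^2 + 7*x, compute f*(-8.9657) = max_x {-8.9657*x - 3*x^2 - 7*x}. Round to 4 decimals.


f*(y) = sup_x {y*x - a*x^2 - b*x} = sup_x {(y-b)*x - a*x^2}
FOC: (y - b) - 2a*x = 0 => x* = (y - b)/(2a)
x* = (-8.9657 - 7)/(2*3) = -2.661
f*(-8.9657) = (y-b)^2/(4a) = (-8.9657 - 7)^2/(4*3)
= 254.9036/12 = 21.242


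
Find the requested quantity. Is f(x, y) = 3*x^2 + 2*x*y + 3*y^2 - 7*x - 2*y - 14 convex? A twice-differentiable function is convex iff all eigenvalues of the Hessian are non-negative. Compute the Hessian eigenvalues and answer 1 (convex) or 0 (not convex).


The Hessian of f(x,y) = 3*x^2 + 2*x*y + 3*y^2 - 7*x - 2*y - 14 is:
H = [[6, 2], [2, 6]]
Trace = 6 + 6 = 12
Determinant = 6*6 - (2)^2 = 32
Discriminant = (12)^2 - 4*32 = 16.0
Eigenvalues: lambda_1 = 4.0, lambda_2 = 8.0
The function is convex.

1


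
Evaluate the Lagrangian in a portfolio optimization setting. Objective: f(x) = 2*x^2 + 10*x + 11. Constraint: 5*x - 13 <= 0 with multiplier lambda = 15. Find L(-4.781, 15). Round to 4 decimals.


Step 1: Evaluate f(x).
f(-4.781) = 2*(-4.781)^2 + 10*(-4.781) + 11 = 8.9059
Step 2: Evaluate g(x).
g(-4.781) = 5*-4.781 - 13 = -36.905
Step 3: Compute Lagrangian.
L = 8.9059 + 15*-36.905 = -544.6691


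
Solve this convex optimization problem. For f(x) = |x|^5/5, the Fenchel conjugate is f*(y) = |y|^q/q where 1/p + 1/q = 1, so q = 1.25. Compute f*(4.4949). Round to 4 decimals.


The conjugate exponent q satisfies 1/p + 1/q = 1.
p = 5, so q = 5/(5 - 1) = 1.25
|y|^q = 4.4949^1.25 = 6.5449
f*(4.4949) = 6.5449 / 1.25 = 5.2359


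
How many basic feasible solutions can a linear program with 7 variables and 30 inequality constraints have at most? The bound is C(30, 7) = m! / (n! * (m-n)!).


Each vertex corresponds to some choice of n active constraints out of m, so the number of vertices is at most C(m, n) = m! / (n!(m-n)!).
m = 30, n = 7
Numerator: 30 * 29 * 28 * 27 * 26 * 25 * 24
Denominator: 7! = 5040
C(30, 7) = 2035800


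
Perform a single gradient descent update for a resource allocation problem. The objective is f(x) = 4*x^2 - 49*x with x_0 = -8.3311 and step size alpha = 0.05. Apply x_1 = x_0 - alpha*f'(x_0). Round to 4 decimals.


We compute the gradient at x_0 and apply the update.
f'(x) = 8*x - 49
f'(-8.3311) = 8*-8.3311 - 49 = -115.6488
x_1 = -8.3311 - 0.05*-115.6488 = -2.5487


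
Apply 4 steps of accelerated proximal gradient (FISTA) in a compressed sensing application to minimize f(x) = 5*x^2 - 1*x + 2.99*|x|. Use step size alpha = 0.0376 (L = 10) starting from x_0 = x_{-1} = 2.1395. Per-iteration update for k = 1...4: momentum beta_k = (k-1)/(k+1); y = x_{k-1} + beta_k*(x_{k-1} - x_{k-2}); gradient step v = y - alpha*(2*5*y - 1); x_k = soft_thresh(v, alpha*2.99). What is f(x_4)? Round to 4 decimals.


FISTA on f(x) = 5*x^2 - 1*x + 2.99*|x|
L = 10, alpha = 0.0376
Iteration 1: beta = 0.0, y = 2.1395 + 0.0*(2.1395 - 2.1395) = 2.1395
  grad(y) = 20.395, v = y - alpha*grad = 1.3726
  prox(v) = soft_thresh(1.3726, 0.1124) = 1.2602
Iteration 2: beta = 0.3333, y = 1.2602 + 0.3333*(1.2602 - 2.1395) = 0.9671
  grad(y) = 8.6713, v = y - alpha*grad = 0.6411
  prox(v) = soft_thresh(0.6411, 0.1124) = 0.5287
Iteration 3: beta = 0.5, y = 0.5287 + 0.5*(0.5287 - 1.2602) = 0.1629
  grad(y) = 0.6289, v = y - alpha*grad = 0.1392
  prox(v) = soft_thresh(0.1392, 0.1124) = 0.0268
Iteration 4: beta = 0.6, y = 0.0268 + 0.6*(0.0268 - 0.5287) = -0.2743
  grad(y) = -3.7429, v = y - alpha*grad = -0.1336
  prox(v) = soft_thresh(-0.1336, 0.1124) = -0.0211
f(x_4) = 5*(-0.0211)^2 - 1*(-0.0211) + 2.99*|-0.0211| = 0.0866


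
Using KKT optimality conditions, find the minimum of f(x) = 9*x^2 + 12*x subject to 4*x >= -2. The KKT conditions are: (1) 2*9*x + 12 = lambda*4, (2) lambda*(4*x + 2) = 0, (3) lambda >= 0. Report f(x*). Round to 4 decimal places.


Step 1: Try lambda = 0 (constraint inactive).
x_unc = -12/(2*9) = -0.6667
Check: 4*-0.6667 = -2.6668 < -2 -- violated!
Step 2: Constraint must be active: 4*x = -2
x* = -2/4 = -0.5
lambda = (2*9*(-0.5) + 12)/4 = 0.75
Step 3: Compute optimal value.
f(x*) = 9*(-0.5)^2 + 12*(-0.5) = -3.75


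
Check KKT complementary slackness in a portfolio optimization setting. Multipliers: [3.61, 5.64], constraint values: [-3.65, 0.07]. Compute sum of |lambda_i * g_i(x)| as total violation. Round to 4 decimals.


KKT complementary slackness check:
lambda_1 * g_1 = 3.61 * -3.65 = -13.1765
lambda_2 * g_2 = 5.64 * 0.07 = 0.3948
Total violation = 13.1765 + 0.3948 = 13.5713


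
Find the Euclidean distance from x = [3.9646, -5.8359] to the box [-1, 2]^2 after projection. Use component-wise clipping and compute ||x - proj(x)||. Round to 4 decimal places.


Project each component onto [-1, 2].
clip(3.9646) = 2.0, clip(-5.8359) = -1.0
Projection = [2.0, -1.0]
Squared diffs: [3.8597, 23.3859]
Distance = sqrt(27.2456) = 5.2197


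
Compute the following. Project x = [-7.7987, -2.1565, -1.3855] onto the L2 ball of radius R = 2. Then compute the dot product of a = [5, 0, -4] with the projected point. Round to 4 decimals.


Step 1: Compute ||x|| (intermediates to 6 decimals).
||x|| = sqrt((-7.7987)^2 + (-2.1565)^2 + (-1.3855)^2) = 8.209131
Step 2: Project.
Since ||x|| > R, scale = R/||x|| = 2/8.209131 = 0.243631, proj(x) = scale * x
proj(x) = [-1.900005, -0.52539, -0.337551]
Step 3: Dot product.
a^T * proj(x) = 5*(-1.900005) + 0*(-0.52539) - 4*(-0.337551) = -8.1498


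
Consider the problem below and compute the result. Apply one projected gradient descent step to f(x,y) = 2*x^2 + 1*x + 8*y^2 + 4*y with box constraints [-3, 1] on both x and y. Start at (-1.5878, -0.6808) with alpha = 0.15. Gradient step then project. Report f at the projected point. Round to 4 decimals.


Step 1: Compute gradient at (-1.5878, -0.6808).
grad_x = 2*2*-1.5878 + 1 = -5.3512
grad_y = 2*8*-0.6808 + 4 = -6.8928
Step 2: Gradient step.
x_raw = -1.5878 - 0.15*-5.3512 = -0.7851
y_raw = -0.6808 - 0.15*-6.8928 = 0.3531
Step 3: Project onto [-3, 1].
x_proj = clip(-0.7851) = -0.7851
y_proj = clip(0.3531) = 0.3531
Step 4: Evaluate f.
f(-0.7851, 0.3531) = 2.8577


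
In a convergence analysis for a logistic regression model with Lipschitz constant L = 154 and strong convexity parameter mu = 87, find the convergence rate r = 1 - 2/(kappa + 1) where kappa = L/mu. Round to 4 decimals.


Step 1: Compute the condition number.
kappa = L/mu = 154/87 = 1.7701
Step 2: Compute the convergence rate.
r = 1 - 2/(kappa + 1) = 1 - 2*mu/(L + mu) = (L - mu)/(L + mu) = 67/241 = 0.278


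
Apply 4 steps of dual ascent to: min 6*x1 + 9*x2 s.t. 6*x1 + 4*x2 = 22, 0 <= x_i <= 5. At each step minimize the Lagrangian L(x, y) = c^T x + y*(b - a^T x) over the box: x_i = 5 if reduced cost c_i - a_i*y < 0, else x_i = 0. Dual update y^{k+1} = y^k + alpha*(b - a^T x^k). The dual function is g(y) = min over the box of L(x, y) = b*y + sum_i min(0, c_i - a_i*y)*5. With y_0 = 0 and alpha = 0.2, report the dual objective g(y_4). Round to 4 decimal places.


Dual ascent for LP: min 6*x1 + 9*x2, 6*x1 + 4*x2 = 22, 0 <= x_i <= 5
Step 1: y^k = 0.0, reduced costs: (6.0, 9.0)
  x^k = (0.0, 0.0), subgradient = b - a^T x = 22.0
  y^{k+1} = 0.0 + 0.2*22.0 = 4.4
Step 2: y^k = 4.4, reduced costs: (-20.4, -8.6)
  x^k = (5.0, 5.0), subgradient = b - a^T x = -28.0
  y^{k+1} = 4.4 + 0.2*-28.0 = -1.2
Step 3: y^k = -1.2, reduced costs: (13.2, 13.8)
  x^k = (0.0, 0.0), subgradient = b - a^T x = 22.0
  y^{k+1} = -1.2 + 0.2*22.0 = 3.2
Step 4: y^k = 3.2, reduced costs: (-13.2, -3.8)
  x^k = (5.0, 5.0), subgradient = b - a^T x = -28.0
  y^{k+1} = 3.2 + 0.2*-28.0 = -2.4
Dual objective at y_4 = -2.4: reduced costs (20.4, 18.6), box minimizer x = (0.0, 0.0)
g(y_4) = b*y + (c1 - a1*y)*x1 + (c2 - a2*y)*x2 = 22*(-2.4) + 20.4*0.0 + 18.6*0.0 = -52.8 + 0.0 + 0.0 = -52.8


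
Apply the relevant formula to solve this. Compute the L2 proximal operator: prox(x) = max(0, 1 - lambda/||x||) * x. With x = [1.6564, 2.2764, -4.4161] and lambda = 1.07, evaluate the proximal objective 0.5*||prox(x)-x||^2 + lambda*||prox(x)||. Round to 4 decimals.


Step 1: Compute ||x||.
||x|| = 5.2371
Step 2: Compute scaling factor.
scale = max(0, 1 - 1.07/5.2371) = 0.7957
Step 3: prox(x) = [1.318, 1.8113, -3.5138]
||prox(x)|| = 4.1671
Step 4: Proximal objective.
0.5*||prox-x||^2 = 0.5725
lambda*||prox|| = 4.4588
Total = 5.0313


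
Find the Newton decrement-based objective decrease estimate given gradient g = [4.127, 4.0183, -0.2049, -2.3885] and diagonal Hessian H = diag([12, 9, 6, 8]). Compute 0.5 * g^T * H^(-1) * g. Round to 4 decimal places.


Step 1: H is diagonal, so H^(-1) * g = [0.3439, 0.4465, -0.0342, -0.2986].
Step 2: g^T H^(-1) g = sum_i g_i^2 / H_ii
  = (4.127)^2/12 + (4.0183)^2/9 + (-0.2049)^2/6 + (-2.3885)^2/8
  = 1.4193 + 1.7941 + 0.007 + 0.7131 = 3.9335
Step 3: Objective decrease = 0.5 * g^T H^(-1) g = 1.9668


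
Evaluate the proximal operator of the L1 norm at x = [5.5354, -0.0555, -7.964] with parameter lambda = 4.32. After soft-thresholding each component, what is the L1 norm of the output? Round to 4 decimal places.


Soft-thresholding with lambda = 4.32:
prox(5.5354) = sign(5.5354)*max(|5.5354| - 4.32, 0) = 1.2154
prox(-0.0555) = sign(-0.0555)*max(|-0.0555| - 4.32, 0) = 0.0
prox(-7.964) = sign(-7.964)*max(|-7.964| - 4.32, 0) = -3.644
prox(x) = [1.2154, 0.0, -3.644]
||prox(x)||_1 = 1.2154 + 0.0 + 3.644 = 4.8594


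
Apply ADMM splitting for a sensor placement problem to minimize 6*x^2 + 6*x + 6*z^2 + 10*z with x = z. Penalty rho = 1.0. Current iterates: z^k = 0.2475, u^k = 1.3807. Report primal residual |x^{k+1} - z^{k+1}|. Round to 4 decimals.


ADMM iteration with rho = 1.0, z^k = 0.2475, u^k = 1.3807
Step 1: x-update.
Minimize 6*x^2 + 6*x + (1.0/2)*(x - 0.2475 + 1.3807)^2
FOC: (2*6 + 1.0)*x = -6 + 1.0*(0.2475 - 1.3807)
x^{k+1} = -0.5487
Step 2: z-update.
Minimize 6*z^2 + 10*z + (1.0/2)*(-0.5487 - z + 1.3807)^2
FOC: (2*6 + 1.0)*z = -10 + 1.0*(-0.5487 + 1.3807)
z^{k+1} = -0.7052
Step 3: u-update.
u^{k+1} = 1.3807 - 0.5487 + 0.7052 = 1.5372
Step 4: Primal residual = |-0.5487 + 0.7052| = 0.1565


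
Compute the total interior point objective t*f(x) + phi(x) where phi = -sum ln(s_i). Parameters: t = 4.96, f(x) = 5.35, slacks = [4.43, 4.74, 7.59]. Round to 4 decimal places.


Step 1: Compute log-barrier.
ln values: [1.4884, 1.556, 2.0268]
phi = -(1.4884 + 1.556 + 2.0268) = -5.0713
Step 2: Compute augmented objective.
t*f(x) = 4.96*5.35 = 26.536
Total = 26.536 - 5.0713 = 21.4647


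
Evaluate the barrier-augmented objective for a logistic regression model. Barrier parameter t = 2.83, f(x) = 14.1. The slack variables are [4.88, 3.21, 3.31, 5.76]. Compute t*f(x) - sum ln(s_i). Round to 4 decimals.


Step 1: Compute log-barrier.
ln values: [1.5851, 1.1663, 1.1969, 1.7509]
phi = -(1.5851 + 1.1663 + 1.1969 + 1.7509) = -5.6993
Step 2: Compute augmented objective.
t*f(x) = 2.83*14.1 = 39.903
Total = 39.903 - 5.6993 = 34.2037


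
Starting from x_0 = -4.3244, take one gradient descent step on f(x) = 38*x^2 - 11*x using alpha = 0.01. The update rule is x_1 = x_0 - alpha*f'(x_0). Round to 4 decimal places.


We compute the gradient at x_0 and apply the update.
f'(x) = 76*x - 11
f'(-4.3244) = 76*-4.3244 - 11 = -339.6544
x_1 = -4.3244 - 0.01*-339.6544 = -0.9279


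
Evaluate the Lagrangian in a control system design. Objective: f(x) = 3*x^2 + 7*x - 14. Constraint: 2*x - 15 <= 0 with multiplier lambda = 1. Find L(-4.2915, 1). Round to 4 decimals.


Step 1: Evaluate f(x).
f(-4.2915) = 3*(-4.2915)^2 + 7*(-4.2915) - 14 = 11.2104
Step 2: Evaluate g(x).
g(-4.2915) = 2*-4.2915 - 15 = -23.583
Step 3: Compute Lagrangian.
L = 11.2104 + 1*-23.583 = -12.3726


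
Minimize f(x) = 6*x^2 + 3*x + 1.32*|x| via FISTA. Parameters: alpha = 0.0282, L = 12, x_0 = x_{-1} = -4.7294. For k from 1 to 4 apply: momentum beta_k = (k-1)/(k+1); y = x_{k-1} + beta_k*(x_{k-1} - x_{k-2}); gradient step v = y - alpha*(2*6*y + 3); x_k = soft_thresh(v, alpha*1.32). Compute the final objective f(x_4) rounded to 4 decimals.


FISTA on f(x) = 6*x^2 + 3*x + 1.32*|x|
L = 12, alpha = 0.0282
Iteration 1: beta = 0.0, y = -4.7294 + 0.0*(-4.7294 + 4.7294) = -4.7294
  grad(y) = -53.7528, v = y - alpha*grad = -3.2136
  prox(v) = soft_thresh(-3.2136, 0.0372) = -3.1763
Iteration 2: beta = 0.3333, y = -3.1763 + 0.3333*(-3.1763 + 4.7294) = -2.6587
  grad(y) = -28.904, v = y - alpha*grad = -1.8436
  prox(v) = soft_thresh(-1.8436, 0.0372) = -1.8063
Iteration 3: beta = 0.5, y = -1.8063 + 0.5*(-1.8063 + 3.1763) = -1.1213
  grad(y) = -10.4562, v = y - alpha*grad = -0.8265
  prox(v) = soft_thresh(-0.8265, 0.0372) = -0.7893
Iteration 4: beta = 0.6, y = -0.7893 + 0.6*(-0.7893 + 1.8063) = -0.179
  grad(y) = 0.8519, v = y - alpha*grad = -0.203
  prox(v) = soft_thresh(-0.203, 0.0372) = -0.1658
f(x_4) = 6*(-0.1658)^2 + 3*(-0.1658) + 1.32*|-0.1658| = -0.1136


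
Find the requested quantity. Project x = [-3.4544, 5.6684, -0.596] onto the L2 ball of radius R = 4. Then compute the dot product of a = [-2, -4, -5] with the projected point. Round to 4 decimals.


Step 1: Compute ||x|| (intermediates to 6 decimals).
||x|| = sqrt((-3.4544)^2 + 5.6684^2 + (-0.596)^2) = 6.664747
Step 2: Project.
Since ||x|| > R, scale = R/||x|| = 4/6.664747 = 0.600173, proj(x) = scale * x
proj(x) = [-2.073238, 3.402021, -0.357703]
Step 3: Dot product.
a^T * proj(x) = -2*(-2.073238) - 4*3.402021 - 5*(-0.357703) = -7.6731


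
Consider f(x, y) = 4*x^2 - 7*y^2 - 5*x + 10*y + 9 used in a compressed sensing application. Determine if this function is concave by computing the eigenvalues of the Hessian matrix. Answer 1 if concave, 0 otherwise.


The Hessian of f(x,y) = 4*x^2 - 7*y^2 - 5*x + 10*y + 9 is:
H = [[8, 0], [0, -14]]
Trace = 8 - 14 = -6
Determinant = 8*-14 - (0)^2 = -112
Discriminant = (-6)^2 - 4*-112 = 484.0
Eigenvalues: lambda_1 = -14.0, lambda_2 = 8.0
The function is not concave.

0


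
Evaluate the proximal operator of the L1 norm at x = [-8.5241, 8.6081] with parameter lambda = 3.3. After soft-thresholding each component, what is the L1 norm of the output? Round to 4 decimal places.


Soft-thresholding with lambda = 3.3:
prox(-8.5241) = sign(-8.5241)*max(|-8.5241| - 3.3, 0) = -5.2241
prox(8.6081) = sign(8.6081)*max(|8.6081| - 3.3, 0) = 5.3081
prox(x) = [-5.2241, 5.3081]
||prox(x)||_1 = 5.2241 + 5.3081 = 10.5322


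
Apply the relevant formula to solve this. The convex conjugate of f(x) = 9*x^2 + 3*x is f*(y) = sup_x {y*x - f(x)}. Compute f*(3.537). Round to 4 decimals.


f*(y) = sup_x {y*x - a*x^2 - b*x} = sup_x {(y-b)*x - a*x^2}
FOC: (y - b) - 2a*x = 0 => x* = (y - b)/(2a)
x* = (3.537 - 3)/(2*9) = 0.0298
f*(3.537) = (y-b)^2/(4a) = (3.537 - 3)^2/(4*9)
= 0.2884/36 = 0.008


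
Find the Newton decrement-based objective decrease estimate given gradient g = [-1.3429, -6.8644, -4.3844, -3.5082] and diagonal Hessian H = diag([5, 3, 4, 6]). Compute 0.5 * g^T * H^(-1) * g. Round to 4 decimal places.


Step 1: H is diagonal, so H^(-1) * g = [-0.2686, -2.2881, -1.0961, -0.5847].
Step 2: g^T H^(-1) g = sum_i g_i^2 / H_ii
  = (-1.3429)^2/5 + (-6.8644)^2/3 + (-4.3844)^2/4 + (-3.5082)^2/6
  = 0.3607 + 15.7067 + 4.8057 + 2.0512 = 22.9243
Step 3: Objective decrease = 0.5 * g^T H^(-1) g = 11.4622


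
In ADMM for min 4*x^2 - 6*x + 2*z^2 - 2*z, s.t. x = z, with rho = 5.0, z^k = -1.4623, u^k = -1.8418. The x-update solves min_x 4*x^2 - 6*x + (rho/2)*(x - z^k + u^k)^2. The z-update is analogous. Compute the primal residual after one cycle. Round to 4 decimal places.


ADMM iteration with rho = 5.0, z^k = -1.4623, u^k = -1.8418
Step 1: x-update.
Minimize 4*x^2 - 6*x + (5.0/2)*(x + 1.4623 - 1.8418)^2
FOC: (2*4 + 5.0)*x = 6 + 5.0*(-1.4623 + 1.8418)
x^{k+1} = 0.6075
Step 2: z-update.
Minimize 2*z^2 - 2*z + (5.0/2)*(0.6075 - z - 1.8418)^2
FOC: (2*2 + 5.0)*z = 2 + 5.0*(0.6075 - 1.8418)
z^{k+1} = -0.4635
Step 3: u-update.
u^{k+1} = -1.8418 + 0.6075 + 0.4635 = -0.7708
Step 4: Primal residual = |0.6075 + 0.4635| = 1.071


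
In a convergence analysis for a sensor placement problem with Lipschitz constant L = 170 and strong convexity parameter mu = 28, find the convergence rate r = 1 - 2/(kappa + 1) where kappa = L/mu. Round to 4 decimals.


Step 1: Compute the condition number.
kappa = L/mu = 170/28 = 6.0714
Step 2: Compute the convergence rate.
r = 1 - 2/(kappa + 1) = 1 - 2*mu/(L + mu) = (L - mu)/(L + mu) = 142/198 = 0.7172


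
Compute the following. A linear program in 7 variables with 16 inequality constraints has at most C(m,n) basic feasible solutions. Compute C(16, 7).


Each vertex corresponds to some choice of n active constraints out of m, so the number of vertices is at most C(m, n) = m! / (n!(m-n)!).
m = 16, n = 7
Numerator: 16 * 15 * 14 * 13 * 12 * 11 * 10
Denominator: 7! = 5040
C(16, 7) = 11440


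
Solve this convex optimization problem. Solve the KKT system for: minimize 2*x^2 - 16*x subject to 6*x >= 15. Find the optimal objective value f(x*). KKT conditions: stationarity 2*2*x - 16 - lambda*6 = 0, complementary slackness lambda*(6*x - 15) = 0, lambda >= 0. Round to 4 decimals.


Step 1: Try lambda = 0 (constraint inactive).
Stationarity: 2*2*x - 16 = 0
x* = 16/(2*2) = 4.0
Check constraint: 6*4.0 = 24.0 >= 15 -- satisfied.
Step 2: Compute optimal value.
f(x*) = 2*4.0^2 - 16*4.0 = -32.0


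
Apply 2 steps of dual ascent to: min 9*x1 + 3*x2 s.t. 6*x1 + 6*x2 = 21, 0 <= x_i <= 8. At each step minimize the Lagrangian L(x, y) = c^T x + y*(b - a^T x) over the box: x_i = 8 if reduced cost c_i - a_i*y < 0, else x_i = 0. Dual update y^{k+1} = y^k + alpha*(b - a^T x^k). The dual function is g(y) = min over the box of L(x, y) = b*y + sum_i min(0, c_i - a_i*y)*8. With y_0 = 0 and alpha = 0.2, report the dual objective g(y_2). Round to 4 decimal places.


Dual ascent for LP: min 9*x1 + 3*x2, 6*x1 + 6*x2 = 21, 0 <= x_i <= 8
Step 1: y^k = 0.0, reduced costs: (9.0, 3.0)
  x^k = (0.0, 0.0), subgradient = b - a^T x = 21.0
  y^{k+1} = 0.0 + 0.2*21.0 = 4.2
Step 2: y^k = 4.2, reduced costs: (-16.2, -22.2)
  x^k = (8.0, 8.0), subgradient = b - a^T x = -75.0
  y^{k+1} = 4.2 + 0.2*-75.0 = -10.8
Dual objective at y_2 = -10.8: reduced costs (73.8, 67.8), box minimizer x = (0.0, 0.0)
g(y_2) = b*y + (c1 - a1*y)*x1 + (c2 - a2*y)*x2 = 21*(-10.8) + 73.8*0.0 + 67.8*0.0 = -226.8 + 0.0 + 0.0 = -226.8


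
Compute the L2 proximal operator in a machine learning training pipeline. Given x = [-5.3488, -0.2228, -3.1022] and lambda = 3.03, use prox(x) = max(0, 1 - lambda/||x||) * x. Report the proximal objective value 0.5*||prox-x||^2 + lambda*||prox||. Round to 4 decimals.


Step 1: Compute ||x||.
||x|| = 6.1873
Step 2: Compute scaling factor.
scale = max(0, 1 - 3.03/6.1873) = 0.5103
Step 3: prox(x) = [-2.7294, -0.1137, -1.583]
||prox(x)|| = 3.1573
Step 4: Proximal objective.
0.5*||prox-x||^2 = 4.5905
lambda*||prox|| = 9.5666
Total = 14.1571


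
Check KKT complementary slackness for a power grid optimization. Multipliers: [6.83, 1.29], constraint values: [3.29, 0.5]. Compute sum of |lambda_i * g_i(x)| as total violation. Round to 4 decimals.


KKT complementary slackness check:
lambda_1 * g_1 = 6.83 * 3.29 = 22.4707
lambda_2 * g_2 = 1.29 * 0.5 = 0.645
Total violation = 22.4707 + 0.645 = 23.1157


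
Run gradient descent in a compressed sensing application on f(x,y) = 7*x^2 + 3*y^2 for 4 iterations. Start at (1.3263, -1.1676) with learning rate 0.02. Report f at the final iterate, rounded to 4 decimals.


Gradient descent on f(x,y) = 7*x^2 + 3*y^2.
Starting point: (1.3263, -1.1676), alpha = 0.02
Step 1: grad_x = 2*7*1.3263 = 18.5682, grad_y = 2*3*-1.1676 = -7.0056
  x_1 = 1.3263 - 0.02*18.5682 = 0.9549
  y_1 = -1.1676 - 0.02*-7.0056 = -1.0275
Step 2: grad_x = 2*7*0.9549 = 13.3691, grad_y = 2*3*-1.0275 = -6.1649
  x_2 = 0.9549 - 0.02*13.3691 = 0.6876
  y_2 = -1.0275 - 0.02*-6.1649 = -0.9042
Step 3: grad_x = 2*7*0.6876 = 9.6258, grad_y = 2*3*-0.9042 = -5.4251
  x_3 = 0.6876 - 0.02*9.6258 = 0.495
  y_3 = -0.9042 - 0.02*-5.4251 = -0.7957
Step 4: grad_x = 2*7*0.495 = 6.9305, grad_y = 2*3*-0.7957 = -4.7741
  x_4 = 0.495 - 0.02*6.9305 = 0.3564
  y_4 = -0.7957 - 0.02*-4.7741 = -0.7002
f(0.3564, -0.7002) = 7*0.3564^2 + 3*(-0.7002)^2 = 2.3601


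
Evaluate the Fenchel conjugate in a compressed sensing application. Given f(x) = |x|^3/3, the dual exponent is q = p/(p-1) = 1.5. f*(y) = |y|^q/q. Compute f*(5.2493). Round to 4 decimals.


The conjugate exponent q satisfies 1/p + 1/q = 1.
p = 3, so q = 3/(3 - 1) = 1.5
|y|^q = 5.2493^1.5 = 12.0269
f*(5.2493) = 12.0269 / 1.5 = 8.0179


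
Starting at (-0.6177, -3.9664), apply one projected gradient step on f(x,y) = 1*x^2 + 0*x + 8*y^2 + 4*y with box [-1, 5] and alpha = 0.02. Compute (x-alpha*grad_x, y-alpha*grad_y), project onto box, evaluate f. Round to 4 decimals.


Step 1: Compute gradient at (-0.6177, -3.9664).
grad_x = 2*1*-0.6177 + 0 = -1.2354
grad_y = 2*8*-3.9664 + 4 = -59.4624
Step 2: Gradient step.
x_raw = -0.6177 - 0.02*-1.2354 = -0.593
y_raw = -3.9664 - 0.02*-59.4624 = -2.7772
Step 3: Project onto [-1, 5].
x_proj = clip(-0.593) = -0.593
y_proj = clip(-2.7772) = -1.0
Step 4: Evaluate f.
f(-0.593, -1.0) = 4.3516


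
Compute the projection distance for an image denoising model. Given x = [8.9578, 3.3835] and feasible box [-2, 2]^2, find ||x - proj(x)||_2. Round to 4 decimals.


Project each component onto [-2, 2].
clip(8.9578) = 2.0, clip(3.3835) = 2.0
Projection = [2.0, 2.0]
Squared diffs: [48.411, 1.9141]
Distance = sqrt(50.3251) = 7.094


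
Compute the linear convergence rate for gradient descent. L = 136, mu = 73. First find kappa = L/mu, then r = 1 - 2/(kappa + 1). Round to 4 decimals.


Step 1: Compute the condition number.
kappa = L/mu = 136/73 = 1.863
Step 2: Compute the convergence rate.
r = 1 - 2/(kappa + 1) = 1 - 2*mu/(L + mu) = (L - mu)/(L + mu) = 63/209 = 0.3014


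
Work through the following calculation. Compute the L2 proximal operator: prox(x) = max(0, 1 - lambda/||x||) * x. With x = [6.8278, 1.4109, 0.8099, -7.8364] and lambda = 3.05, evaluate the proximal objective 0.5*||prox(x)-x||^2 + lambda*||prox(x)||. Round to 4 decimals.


Step 1: Compute ||x||.
||x|| = 10.5202
Step 2: Compute scaling factor.
scale = max(0, 1 - 3.05/10.5202) = 0.7101
Step 3: prox(x) = [4.8483, 1.0019, 0.5751, -5.5645]
||prox(x)|| = 7.4702
Step 4: Proximal objective.
0.5*||prox-x||^2 = 4.6513
lambda*||prox|| = 22.7841
Total = 27.4354


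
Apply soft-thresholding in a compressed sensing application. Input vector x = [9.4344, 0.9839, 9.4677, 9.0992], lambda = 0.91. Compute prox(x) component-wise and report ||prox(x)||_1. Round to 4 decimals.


Soft-thresholding with lambda = 0.91:
prox(9.4344) = sign(9.4344)*max(|9.4344| - 0.91, 0) = 8.5244
prox(0.9839) = sign(0.9839)*max(|0.9839| - 0.91, 0) = 0.0739
prox(9.4677) = sign(9.4677)*max(|9.4677| - 0.91, 0) = 8.5577
prox(9.0992) = sign(9.0992)*max(|9.0992| - 0.91, 0) = 8.1892
prox(x) = [8.5244, 0.0739, 8.5577, 8.1892]
||prox(x)||_1 = 8.5244 + 0.0739 + 8.5577 + 8.1892 = 25.3452


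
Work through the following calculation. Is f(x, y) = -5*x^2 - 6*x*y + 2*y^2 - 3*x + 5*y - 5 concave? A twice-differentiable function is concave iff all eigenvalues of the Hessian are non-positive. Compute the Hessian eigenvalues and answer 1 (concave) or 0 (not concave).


The Hessian of f(x,y) = -5*x^2 - 6*x*y + 2*y^2 - 3*x + 5*y - 5 is:
H = [[-10, -6], [-6, 4]]
Trace = -10 + 4 = -6
Determinant = -10*4 - (-6)^2 = -76
Discriminant = (-6)^2 - 4*-76 = 340.0
Eigenvalues: lambda_1 = -12.2195, lambda_2 = 6.2195
The function is not concave.

0


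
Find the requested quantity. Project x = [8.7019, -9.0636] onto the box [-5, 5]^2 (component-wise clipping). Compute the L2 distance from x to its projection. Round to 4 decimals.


Project each component onto [-5, 5].
clip(8.7019) = 5.0, clip(-9.0636) = -5.0
Projection = [5.0, -5.0]
Squared diffs: [13.7041, 16.5128]
Distance = sqrt(30.2169) = 5.497


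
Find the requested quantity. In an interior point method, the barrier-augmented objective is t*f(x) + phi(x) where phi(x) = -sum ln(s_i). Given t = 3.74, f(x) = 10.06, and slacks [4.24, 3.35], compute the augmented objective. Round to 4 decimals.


Step 1: Compute log-barrier.
ln values: [1.4446, 1.209]
phi = -(1.4446 + 1.209) = -2.6535
Step 2: Compute augmented objective.
t*f(x) = 3.74*10.06 = 37.6244
Total = 37.6244 - 2.6535 = 34.9709


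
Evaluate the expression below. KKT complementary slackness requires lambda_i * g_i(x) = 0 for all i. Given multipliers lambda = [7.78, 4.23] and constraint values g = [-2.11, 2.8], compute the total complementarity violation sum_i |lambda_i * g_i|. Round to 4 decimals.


KKT complementary slackness check:
lambda_1 * g_1 = 7.78 * -2.11 = -16.4158
lambda_2 * g_2 = 4.23 * 2.8 = 11.844
Total violation = 16.4158 + 11.844 = 28.2598


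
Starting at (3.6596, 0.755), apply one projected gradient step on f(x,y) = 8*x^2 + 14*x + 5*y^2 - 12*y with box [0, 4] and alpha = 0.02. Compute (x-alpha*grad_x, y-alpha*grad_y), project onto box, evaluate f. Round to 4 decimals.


Step 1: Compute gradient at (3.6596, 0.755).
grad_x = 2*8*3.6596 + 14 = 72.5536
grad_y = 2*5*0.755 - 12 = -4.45
Step 2: Gradient step.
x_raw = 3.6596 - 0.02*72.5536 = 2.2085
y_raw = 0.755 - 0.02*-4.45 = 0.844
Step 3: Project onto [0, 4].
x_proj = clip(2.2085) = 2.2085
y_proj = clip(0.844) = 0.844
Step 4: Evaluate f.
f(2.2085, 0.844) = 63.3738


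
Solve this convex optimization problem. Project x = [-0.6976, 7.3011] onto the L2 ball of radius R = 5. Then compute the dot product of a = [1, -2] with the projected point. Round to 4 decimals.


Step 1: Compute ||x|| (intermediates to 6 decimals).
||x|| = sqrt((-0.6976)^2 + 7.3011^2) = 7.334351
Step 2: Project.
Since ||x|| > R, scale = R/||x|| = 5/7.334351 = 0.681724, proj(x) = scale * x
proj(x) = [-0.475571, 4.977335]
Step 3: Dot product.
a^T * proj(x) = 1*(-0.475571) - 2*4.977335 = -10.4302


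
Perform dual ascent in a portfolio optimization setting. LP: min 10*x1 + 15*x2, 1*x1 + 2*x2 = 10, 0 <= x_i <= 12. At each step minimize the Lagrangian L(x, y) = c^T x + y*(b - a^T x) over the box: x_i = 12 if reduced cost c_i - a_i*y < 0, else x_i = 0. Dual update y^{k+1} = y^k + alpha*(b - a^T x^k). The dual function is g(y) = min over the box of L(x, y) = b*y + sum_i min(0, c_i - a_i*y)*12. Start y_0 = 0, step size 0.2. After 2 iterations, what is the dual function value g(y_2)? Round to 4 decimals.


Dual ascent for LP: min 10*x1 + 15*x2, 1*x1 + 2*x2 = 10, 0 <= x_i <= 12
Step 1: y^k = 0.0, reduced costs: (10.0, 15.0)
  x^k = (0.0, 0.0), subgradient = b - a^T x = 10.0
  y^{k+1} = 0.0 + 0.2*10.0 = 2.0
Step 2: y^k = 2.0, reduced costs: (8.0, 11.0)
  x^k = (0.0, 0.0), subgradient = b - a^T x = 10.0
  y^{k+1} = 2.0 + 0.2*10.0 = 4.0
Dual objective at y_2 = 4.0: reduced costs (6.0, 7.0), box minimizer x = (0.0, 0.0)
g(y_2) = b*y + (c1 - a1*y)*x1 + (c2 - a2*y)*x2 = 10*4.0 + 6.0*0.0 + 7.0*0.0 = 40.0 + 0.0 + 0.0 = 40.0


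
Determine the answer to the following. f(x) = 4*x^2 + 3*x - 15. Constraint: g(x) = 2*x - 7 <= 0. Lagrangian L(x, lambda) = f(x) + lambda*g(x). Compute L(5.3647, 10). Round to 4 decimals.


Step 1: Evaluate f(x).
f(5.3647) = 4*5.3647^2 + 3*5.3647 - 15 = 116.2141
Step 2: Evaluate g(x).
g(5.3647) = 2*5.3647 - 7 = 3.7294
Step 3: Compute Lagrangian.
L = 116.2141 + 10*3.7294 = 153.5081


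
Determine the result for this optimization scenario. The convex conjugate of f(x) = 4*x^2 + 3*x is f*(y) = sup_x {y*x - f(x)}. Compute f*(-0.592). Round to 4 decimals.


f*(y) = sup_x {y*x - a*x^2 - b*x} = sup_x {(y-b)*x - a*x^2}
FOC: (y - b) - 2a*x = 0 => x* = (y - b)/(2a)
x* = (-0.592 - 3)/(2*4) = -0.449
f*(-0.592) = (y-b)^2/(4a) = (-0.592 - 3)^2/(4*4)
= 12.9025/16 = 0.8064


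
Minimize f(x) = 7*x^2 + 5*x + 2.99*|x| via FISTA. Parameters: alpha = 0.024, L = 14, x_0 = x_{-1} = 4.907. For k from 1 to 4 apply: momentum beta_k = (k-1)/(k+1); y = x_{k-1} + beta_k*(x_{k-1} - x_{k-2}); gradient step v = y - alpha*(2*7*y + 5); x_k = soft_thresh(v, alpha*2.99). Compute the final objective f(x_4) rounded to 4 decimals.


FISTA on f(x) = 7*x^2 + 5*x + 2.99*|x|
L = 14, alpha = 0.024
Iteration 1: beta = 0.0, y = 4.907 + 0.0*(4.907 - 4.907) = 4.907
  grad(y) = 73.698, v = y - alpha*grad = 3.1382
  prox(v) = soft_thresh(3.1382, 0.0718) = 3.0665
Iteration 2: beta = 0.3333, y = 3.0665 + 0.3333*(3.0665 - 4.907) = 2.453
  grad(y) = 39.3418, v = y - alpha*grad = 1.5088
  prox(v) = soft_thresh(1.5088, 0.0718) = 1.437
Iteration 3: beta = 0.5, y = 1.437 + 0.5*(1.437 - 3.0665) = 0.6223
  grad(y) = 13.712, v = y - alpha*grad = 0.2932
  prox(v) = soft_thresh(0.2932, 0.0718) = 0.2214
Iteration 4: beta = 0.6, y = 0.2214 + 0.6*(0.2214 - 1.437) = -0.5079
  grad(y) = -2.1107, v = y - alpha*grad = -0.4573
  prox(v) = soft_thresh(-0.4573, 0.0718) = -0.3855
f(x_4) = 7*(-0.3855)^2 + 5*(-0.3855) + 2.99*|-0.3855| = 0.2654


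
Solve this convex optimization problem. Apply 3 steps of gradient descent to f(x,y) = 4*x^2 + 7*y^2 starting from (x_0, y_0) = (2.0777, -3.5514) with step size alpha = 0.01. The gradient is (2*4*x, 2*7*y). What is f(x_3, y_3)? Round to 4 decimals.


Gradient descent on f(x,y) = 4*x^2 + 7*y^2.
Starting point: (2.0777, -3.5514), alpha = 0.01
Step 1: grad_x = 2*4*2.0777 = 16.6216, grad_y = 2*7*-3.5514 = -49.7196
  x_1 = 2.0777 - 0.01*16.6216 = 1.9115
  y_1 = -3.5514 - 0.01*-49.7196 = -3.0542
Step 2: grad_x = 2*4*1.9115 = 15.2919, grad_y = 2*7*-3.0542 = -42.7589
  x_2 = 1.9115 - 0.01*15.2919 = 1.7586
  y_2 = -3.0542 - 0.01*-42.7589 = -2.6266
Step 3: grad_x = 2*4*1.7586 = 14.0685, grad_y = 2*7*-2.6266 = -36.7726
  x_3 = 1.7586 - 0.01*14.0685 = 1.6179
  y_3 = -2.6266 - 0.01*-36.7726 = -2.2589
f(1.6179, -2.2589) = 4*1.6179^2 + 7*(-2.2589)^2 = 46.1882


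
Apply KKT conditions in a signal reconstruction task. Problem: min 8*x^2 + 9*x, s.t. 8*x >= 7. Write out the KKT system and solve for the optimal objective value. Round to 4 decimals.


Step 1: Try lambda = 0 (constraint inactive).
x_unc = -9/(2*8) = -0.5625
Check: 8*-0.5625 = -4.5 < 7 -- violated!
Step 2: Constraint must be active: 8*x = 7
x* = 7/8 = 0.875
lambda = (2*8*0.875 + 9)/8 = 2.875
Step 3: Compute optimal value.
f(x*) = 8*0.875^2 + 9*0.875 = 14.0
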